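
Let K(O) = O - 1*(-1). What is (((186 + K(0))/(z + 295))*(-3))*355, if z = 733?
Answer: -199155/1028 ≈ -193.73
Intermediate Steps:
K(O) = 1 + O (K(O) = O + 1 = 1 + O)
(((186 + K(0))/(z + 295))*(-3))*355 = (((186 + (1 + 0))/(733 + 295))*(-3))*355 = (((186 + 1)/1028)*(-3))*355 = ((187*(1/1028))*(-3))*355 = ((187/1028)*(-3))*355 = -561/1028*355 = -199155/1028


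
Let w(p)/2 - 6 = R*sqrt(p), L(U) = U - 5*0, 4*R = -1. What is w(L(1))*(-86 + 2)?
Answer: -966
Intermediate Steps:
R = -1/4 (R = (1/4)*(-1) = -1/4 ≈ -0.25000)
L(U) = U (L(U) = U + 0 = U)
w(p) = 12 - sqrt(p)/2 (w(p) = 12 + 2*(-sqrt(p)/4) = 12 - sqrt(p)/2)
w(L(1))*(-86 + 2) = (12 - sqrt(1)/2)*(-86 + 2) = (12 - 1/2*1)*(-84) = (12 - 1/2)*(-84) = (23/2)*(-84) = -966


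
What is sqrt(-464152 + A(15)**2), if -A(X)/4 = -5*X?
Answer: 2*I*sqrt(93538) ≈ 611.68*I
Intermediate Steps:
A(X) = 20*X (A(X) = -(-20)*X = 20*X)
sqrt(-464152 + A(15)**2) = sqrt(-464152 + (20*15)**2) = sqrt(-464152 + 300**2) = sqrt(-464152 + 90000) = sqrt(-374152) = 2*I*sqrt(93538)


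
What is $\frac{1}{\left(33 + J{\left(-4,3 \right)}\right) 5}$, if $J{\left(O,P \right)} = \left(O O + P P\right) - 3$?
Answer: $\frac{1}{275} \approx 0.0036364$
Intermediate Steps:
$J{\left(O,P \right)} = -3 + O^{2} + P^{2}$ ($J{\left(O,P \right)} = \left(O^{2} + P^{2}\right) - 3 = -3 + O^{2} + P^{2}$)
$\frac{1}{\left(33 + J{\left(-4,3 \right)}\right) 5} = \frac{1}{\left(33 + \left(-3 + \left(-4\right)^{2} + 3^{2}\right)\right) 5} = \frac{1}{\left(33 + \left(-3 + 16 + 9\right)\right) 5} = \frac{1}{\left(33 + 22\right) 5} = \frac{1}{55 \cdot 5} = \frac{1}{275}$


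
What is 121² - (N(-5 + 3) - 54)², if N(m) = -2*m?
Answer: 12141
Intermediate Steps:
121² - (N(-5 + 3) - 54)² = 121² - (-2*(-5 + 3) - 54)² = 14641 - (-2*(-2) - 54)² = 14641 - (4 - 54)² = 14641 - 1*(-50)² = 14641 - 1*2500 = 14641 - 2500 = 12141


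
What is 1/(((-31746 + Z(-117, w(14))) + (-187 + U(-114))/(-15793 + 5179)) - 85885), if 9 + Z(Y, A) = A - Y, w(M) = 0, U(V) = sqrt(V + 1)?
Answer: -2206631026015/259329859193405723 + 1769*I*sqrt(113)/259329859193405723 ≈ -8.509e-6 + 7.2513e-14*I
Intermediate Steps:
U(V) = sqrt(1 + V)
Z(Y, A) = -9 + A - Y (Z(Y, A) = -9 + (A - Y) = -9 + A - Y)
1/(((-31746 + Z(-117, w(14))) + (-187 + U(-114))/(-15793 + 5179)) - 85885) = 1/(((-31746 + (-9 + 0 - 1*(-117))) + (-187 + sqrt(1 - 114))/(-15793 + 5179)) - 85885) = 1/(((-31746 + (-9 + 0 + 117)) + (-187 + sqrt(-113))/(-10614)) - 85885) = 1/(((-31746 + 108) + (-187 + I*sqrt(113))*(-1/10614)) - 85885) = 1/((-31638 + (187/10614 - I*sqrt(113)/10614)) - 85885) = 1/((-335805545/10614 - I*sqrt(113)/10614) - 85885) = 1/(-1247388935/10614 - I*sqrt(113)/10614)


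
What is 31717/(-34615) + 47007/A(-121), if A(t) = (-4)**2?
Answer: 10103353/3440 ≈ 2937.0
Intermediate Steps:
A(t) = 16
31717/(-34615) + 47007/A(-121) = 31717/(-34615) + 47007/16 = 31717*(-1/34615) + 47007*(1/16) = -197/215 + 47007/16 = 10103353/3440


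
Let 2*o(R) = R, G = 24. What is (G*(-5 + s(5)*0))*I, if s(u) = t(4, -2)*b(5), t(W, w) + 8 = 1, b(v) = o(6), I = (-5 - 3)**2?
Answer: -7680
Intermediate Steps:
I = 64 (I = (-8)**2 = 64)
o(R) = R/2
b(v) = 3 (b(v) = (1/2)*6 = 3)
t(W, w) = -7 (t(W, w) = -8 + 1 = -7)
s(u) = -21 (s(u) = -7*3 = -21)
(G*(-5 + s(5)*0))*I = (24*(-5 - 21*0))*64 = (24*(-5 + 0))*64 = (24*(-5))*64 = -120*64 = -7680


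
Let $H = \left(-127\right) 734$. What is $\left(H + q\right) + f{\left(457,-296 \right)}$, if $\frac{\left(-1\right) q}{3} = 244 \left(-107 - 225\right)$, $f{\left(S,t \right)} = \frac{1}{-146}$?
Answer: $\frac{21871675}{146} \approx 1.4981 \cdot 10^{5}$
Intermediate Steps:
$f{\left(S,t \right)} = - \frac{1}{146}$
$q = 243024$ ($q = - 3 \cdot 244 \left(-107 - 225\right) = - 3 \cdot 244 \left(-332\right) = \left(-3\right) \left(-81008\right) = 243024$)
$H = -93218$
$\left(H + q\right) + f{\left(457,-296 \right)} = \left(-93218 + 243024\right) - \frac{1}{146} = 149806 - \frac{1}{146} = \frac{21871675}{146}$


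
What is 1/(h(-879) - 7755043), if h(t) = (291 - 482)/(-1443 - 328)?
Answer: -1771/13734180962 ≈ -1.2895e-7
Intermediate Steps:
h(t) = 191/1771 (h(t) = -191/(-1771) = -191*(-1/1771) = 191/1771)
1/(h(-879) - 7755043) = 1/(191/1771 - 7755043) = 1/(-13734180962/1771) = -1771/13734180962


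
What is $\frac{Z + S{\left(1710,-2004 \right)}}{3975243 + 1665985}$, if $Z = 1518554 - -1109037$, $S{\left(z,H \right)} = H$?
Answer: $\frac{2625587}{5641228} \approx 0.46543$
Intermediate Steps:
$Z = 2627591$ ($Z = 1518554 + 1109037 = 2627591$)
$\frac{Z + S{\left(1710,-2004 \right)}}{3975243 + 1665985} = \frac{2627591 - 2004}{3975243 + 1665985} = \frac{2625587}{5641228}$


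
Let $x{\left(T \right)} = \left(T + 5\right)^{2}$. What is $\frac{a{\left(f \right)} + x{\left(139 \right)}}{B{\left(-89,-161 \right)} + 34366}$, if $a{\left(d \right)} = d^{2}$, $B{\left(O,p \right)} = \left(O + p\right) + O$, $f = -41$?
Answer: $\frac{22417}{34027} \approx 0.6588$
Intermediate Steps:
$x{\left(T \right)} = \left(5 + T\right)^{2}$
$B{\left(O,p \right)} = p + 2 O$
$\frac{a{\left(f \right)} + x{\left(139 \right)}}{B{\left(-89,-161 \right)} + 34366} = \frac{\left(-41\right)^{2} + \left(5 + 139\right)^{2}}{\left(-161 + 2 \left(-89\right)\right) + 34366} = \frac{1681 + 144^{2}}{\left(-161 - 178\right) + 34366} = \frac{1681 + 20736}{-339 + 34366} = \frac{22417}{34027}$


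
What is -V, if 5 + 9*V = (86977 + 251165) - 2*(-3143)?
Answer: -344423/9 ≈ -38269.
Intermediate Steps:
V = 344423/9 (V = -5/9 + ((86977 + 251165) - 2*(-3143))/9 = -5/9 + (338142 + 6286)/9 = -5/9 + (⅑)*344428 = -5/9 + 344428/9 = 344423/9 ≈ 38269.)
-V = -1*344423/9 = -344423/9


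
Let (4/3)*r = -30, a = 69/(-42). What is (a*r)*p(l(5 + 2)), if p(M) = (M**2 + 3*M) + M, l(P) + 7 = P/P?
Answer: 3105/7 ≈ 443.57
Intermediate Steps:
a = -23/14 (a = 69*(-1/42) = -23/14 ≈ -1.6429)
r = -45/2 (r = (3/4)*(-30) = -45/2 ≈ -22.500)
l(P) = -6 (l(P) = -7 + P/P = -7 + 1 = -6)
p(M) = M**2 + 4*M
(a*r)*p(l(5 + 2)) = (-23/14*(-45/2))*(-6*(4 - 6)) = 1035*(-6*(-2))/28 = (1035/28)*12 = 3105/7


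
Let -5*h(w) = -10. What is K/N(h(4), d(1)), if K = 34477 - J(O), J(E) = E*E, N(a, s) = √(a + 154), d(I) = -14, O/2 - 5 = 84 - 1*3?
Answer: 1631*√39/26 ≈ 391.75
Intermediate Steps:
h(w) = 2 (h(w) = -⅕*(-10) = 2)
O = 172 (O = 10 + 2*(84 - 1*3) = 10 + 2*(84 - 3) = 10 + 2*81 = 10 + 162 = 172)
N(a, s) = √(154 + a)
J(E) = E²
K = 4893 (K = 34477 - 1*172² = 34477 - 1*29584 = 34477 - 29584 = 4893)
K/N(h(4), d(1)) = 4893/(√(154 + 2)) = 4893/(√156) = 4893/((2*√39)) = 4893*(√39/78) = 1631*√39/26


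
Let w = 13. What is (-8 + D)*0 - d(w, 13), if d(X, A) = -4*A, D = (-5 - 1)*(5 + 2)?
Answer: 52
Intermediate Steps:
D = -42 (D = -6*7 = -42)
(-8 + D)*0 - d(w, 13) = (-8 - 42)*0 - (-4)*13 = -50*0 - 1*(-52) = 0 + 52 = 52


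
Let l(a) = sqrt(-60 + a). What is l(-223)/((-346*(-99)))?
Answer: I*sqrt(283)/34254 ≈ 0.00049111*I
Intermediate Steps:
l(-223)/((-346*(-99))) = sqrt(-60 - 223)/((-346*(-99))) = sqrt(-283)/34254 = (I*sqrt(283))*(1/34254) = I*sqrt(283)/34254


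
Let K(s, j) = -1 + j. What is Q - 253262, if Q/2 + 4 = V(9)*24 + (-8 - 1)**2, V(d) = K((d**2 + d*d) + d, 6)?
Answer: -252868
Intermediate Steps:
V(d) = 5 (V(d) = -1 + 6 = 5)
Q = 394 (Q = -8 + 2*(5*24 + (-8 - 1)**2) = -8 + 2*(120 + (-9)**2) = -8 + 2*(120 + 81) = -8 + 2*201 = -8 + 402 = 394)
Q - 253262 = 394 - 253262 = -252868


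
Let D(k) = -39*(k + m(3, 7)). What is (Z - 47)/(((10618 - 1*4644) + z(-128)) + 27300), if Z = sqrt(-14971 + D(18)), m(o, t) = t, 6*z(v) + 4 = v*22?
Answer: -47/32804 + I*sqrt(15946)/32804 ≈ -0.0014328 + 0.0038495*I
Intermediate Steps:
z(v) = -2/3 + 11*v/3 (z(v) = -2/3 + (v*22)/6 = -2/3 + (22*v)/6 = -2/3 + 11*v/3)
D(k) = -273 - 39*k (D(k) = -39*(k + 7) = -39*(7 + k) = -273 - 39*k)
Z = I*sqrt(15946) (Z = sqrt(-14971 + (-273 - 39*18)) = sqrt(-14971 + (-273 - 702)) = sqrt(-14971 - 975) = sqrt(-15946) = I*sqrt(15946) ≈ 126.28*I)
(Z - 47)/(((10618 - 1*4644) + z(-128)) + 27300) = (I*sqrt(15946) - 47)/(((10618 - 1*4644) + (-2/3 + (11/3)*(-128))) + 27300) = (-47 + I*sqrt(15946))/(((10618 - 4644) + (-2/3 - 1408/3)) + 27300) = (-47 + I*sqrt(15946))/((5974 - 470) + 27300) = (-47 + I*sqrt(15946))/(5504 + 27300) = (-47 + I*sqrt(15946))/32804 = (-47 + I*sqrt(15946))*(1/32804) = -47/32804 + I*sqrt(15946)/32804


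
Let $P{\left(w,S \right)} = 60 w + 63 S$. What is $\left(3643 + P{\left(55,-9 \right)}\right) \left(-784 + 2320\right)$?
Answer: $9793536$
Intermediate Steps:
$\left(3643 + P{\left(55,-9 \right)}\right) \left(-784 + 2320\right) = \left(3643 + \left(60 \cdot 55 + 63 \left(-9\right)\right)\right) \left(-784 + 2320\right) = \left(3643 + \left(3300 - 567\right)\right) 1536 = \left(3643 + 2733\right) 1536 = 6376 \cdot 1536 = 9793536$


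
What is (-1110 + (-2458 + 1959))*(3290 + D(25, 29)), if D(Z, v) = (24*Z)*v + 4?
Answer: -33296646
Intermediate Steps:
D(Z, v) = 4 + 24*Z*v (D(Z, v) = 24*Z*v + 4 = 4 + 24*Z*v)
(-1110 + (-2458 + 1959))*(3290 + D(25, 29)) = (-1110 + (-2458 + 1959))*(3290 + (4 + 24*25*29)) = (-1110 - 499)*(3290 + (4 + 17400)) = -1609*(3290 + 17404) = -1609*20694 = -33296646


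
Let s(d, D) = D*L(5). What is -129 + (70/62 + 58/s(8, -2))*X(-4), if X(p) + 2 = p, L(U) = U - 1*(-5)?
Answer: -18348/155 ≈ -118.37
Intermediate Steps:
L(U) = 5 + U (L(U) = U + 5 = 5 + U)
s(d, D) = 10*D (s(d, D) = D*(5 + 5) = D*10 = 10*D)
X(p) = -2 + p
-129 + (70/62 + 58/s(8, -2))*X(-4) = -129 + (70/62 + 58/((10*(-2))))*(-2 - 4) = -129 + (70*(1/62) + 58/(-20))*(-6) = -129 + (35/31 + 58*(-1/20))*(-6) = -129 + (35/31 - 29/10)*(-6) = -129 - 549/310*(-6) = -129 + 1647/155 = -18348/155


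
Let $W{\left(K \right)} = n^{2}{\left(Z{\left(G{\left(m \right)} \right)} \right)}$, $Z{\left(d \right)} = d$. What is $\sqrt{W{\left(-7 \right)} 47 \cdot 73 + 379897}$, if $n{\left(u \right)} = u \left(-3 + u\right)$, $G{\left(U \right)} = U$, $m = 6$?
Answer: $\sqrt{1491541} \approx 1221.3$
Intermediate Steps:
$W{\left(K \right)} = 324$ ($W{\left(K \right)} = \left(6 \left(-3 + 6\right)\right)^{2} = \left(6 \cdot 3\right)^{2} = 18^{2} = 324$)
$\sqrt{W{\left(-7 \right)} 47 \cdot 73 + 379897} = \sqrt{324 \cdot 47 \cdot 73 + 379897} = \sqrt{15228 \cdot 73 + 379897} = \sqrt{1111644 + 379897} = \sqrt{1491541}$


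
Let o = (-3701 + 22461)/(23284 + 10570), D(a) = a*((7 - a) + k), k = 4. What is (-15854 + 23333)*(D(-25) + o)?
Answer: -113867176680/16927 ≈ -6.7270e+6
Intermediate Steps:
D(a) = a*(11 - a) (D(a) = a*((7 - a) + 4) = a*(11 - a))
o = 9380/16927 (o = 18760/33854 = 18760*(1/33854) = 9380/16927 ≈ 0.55414)
(-15854 + 23333)*(D(-25) + o) = (-15854 + 23333)*(-25*(11 - 1*(-25)) + 9380/16927) = 7479*(-25*(11 + 25) + 9380/16927) = 7479*(-25*36 + 9380/16927) = 7479*(-900 + 9380/16927) = 7479*(-15224920/16927) = -113867176680/16927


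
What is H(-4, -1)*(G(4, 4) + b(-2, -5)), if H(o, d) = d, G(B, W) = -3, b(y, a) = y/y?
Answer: 2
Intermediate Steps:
b(y, a) = 1
H(-4, -1)*(G(4, 4) + b(-2, -5)) = -(-3 + 1) = -1*(-2) = 2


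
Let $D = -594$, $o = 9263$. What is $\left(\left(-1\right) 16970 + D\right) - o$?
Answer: $-26827$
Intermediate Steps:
$\left(\left(-1\right) 16970 + D\right) - o = \left(\left(-1\right) 16970 - 594\right) - 9263 = \left(-16970 - 594\right) - 9263 = -17564 - 9263 = -26827$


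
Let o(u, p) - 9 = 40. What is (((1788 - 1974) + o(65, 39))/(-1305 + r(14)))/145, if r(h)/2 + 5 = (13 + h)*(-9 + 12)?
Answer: 137/167185 ≈ 0.00081945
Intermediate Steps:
o(u, p) = 49 (o(u, p) = 9 + 40 = 49)
r(h) = 68 + 6*h (r(h) = -10 + 2*((13 + h)*(-9 + 12)) = -10 + 2*((13 + h)*3) = -10 + 2*(39 + 3*h) = -10 + (78 + 6*h) = 68 + 6*h)
(((1788 - 1974) + o(65, 39))/(-1305 + r(14)))/145 = (((1788 - 1974) + 49)/(-1305 + (68 + 6*14)))/145 = ((-186 + 49)/(-1305 + (68 + 84)))*(1/145) = -137/(-1305 + 152)*(1/145) = -137/(-1153)*(1/145) = -137*(-1/1153)*(1/145) = (137/1153)*(1/145) = 137/167185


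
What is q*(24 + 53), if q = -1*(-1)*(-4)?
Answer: -308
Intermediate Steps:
q = -4 (q = 1*(-4) = -4)
q*(24 + 53) = -4*(24 + 53) = -4*77 = -308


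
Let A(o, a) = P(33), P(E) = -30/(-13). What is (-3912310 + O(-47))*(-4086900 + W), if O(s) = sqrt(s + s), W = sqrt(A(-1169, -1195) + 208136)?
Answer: (3912310 - I*sqrt(94))*(53129700 - sqrt(35175374))/13 ≈ 1.5987e+13 - 3.962e+7*I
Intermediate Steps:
P(E) = 30/13 (P(E) = -30*(-1/13) = 30/13)
A(o, a) = 30/13
W = sqrt(35175374)/13 (W = sqrt(30/13 + 208136) = sqrt(2705798/13) = sqrt(35175374)/13 ≈ 456.22)
O(s) = sqrt(2)*sqrt(s) (O(s) = sqrt(2*s) = sqrt(2)*sqrt(s))
(-3912310 + O(-47))*(-4086900 + W) = (-3912310 + sqrt(2)*sqrt(-47))*(-4086900 + sqrt(35175374)/13) = (-3912310 + sqrt(2)*(I*sqrt(47)))*(-4086900 + sqrt(35175374)/13) = (-3912310 + I*sqrt(94))*(-4086900 + sqrt(35175374)/13) = (-4086900 + sqrt(35175374)/13)*(-3912310 + I*sqrt(94))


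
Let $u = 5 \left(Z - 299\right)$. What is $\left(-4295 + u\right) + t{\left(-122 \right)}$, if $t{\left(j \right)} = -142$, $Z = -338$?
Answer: $-7622$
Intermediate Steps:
$u = -3185$ ($u = 5 \left(-338 - 299\right) = 5 \left(-637\right) = -3185$)
$\left(-4295 + u\right) + t{\left(-122 \right)} = \left(-4295 - 3185\right) - 142 = -7480 - 142 = -7622$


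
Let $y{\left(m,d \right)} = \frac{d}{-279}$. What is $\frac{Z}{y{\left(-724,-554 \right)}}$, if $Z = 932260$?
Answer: $\frac{130050270}{277} \approx 4.695 \cdot 10^{5}$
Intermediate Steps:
$y{\left(m,d \right)} = - \frac{d}{279}$ ($y{\left(m,d \right)} = d \left(- \frac{1}{279}\right) = - \frac{d}{279}$)
$\frac{Z}{y{\left(-724,-554 \right)}} = \frac{932260}{\left(- \frac{1}{279}\right) \left(-554\right)} = \frac{932260}{\frac{554}{279}} = 932260 \cdot \frac{279}{554} = \frac{130050270}{277}$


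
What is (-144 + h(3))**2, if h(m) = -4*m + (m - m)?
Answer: 24336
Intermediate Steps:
h(m) = -4*m (h(m) = -4*m + 0 = -4*m)
(-144 + h(3))**2 = (-144 - 4*3)**2 = (-144 - 12)**2 = (-156)**2 = 24336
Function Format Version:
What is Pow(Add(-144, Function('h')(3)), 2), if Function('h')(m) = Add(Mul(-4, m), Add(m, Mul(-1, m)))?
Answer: 24336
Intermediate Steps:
Function('h')(m) = Mul(-4, m) (Function('h')(m) = Add(Mul(-4, m), 0) = Mul(-4, m))
Pow(Add(-144, Function('h')(3)), 2) = Pow(Add(-144, Mul(-4, 3)), 2) = Pow(Add(-144, -12), 2) = Pow(-156, 2) = 24336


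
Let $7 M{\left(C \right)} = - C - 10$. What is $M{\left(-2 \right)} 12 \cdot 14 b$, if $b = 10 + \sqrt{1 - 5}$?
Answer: $-1920 - 384 i \approx -1920.0 - 384.0 i$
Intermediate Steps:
$b = 10 + 2 i$ ($b = 10 + \sqrt{-4} = 10 + 2 i \approx 10.0 + 2.0 i$)
$M{\left(C \right)} = - \frac{10}{7} - \frac{C}{7}$ ($M{\left(C \right)} = \frac{- C - 10}{7} = \frac{-10 - C}{7} = - \frac{10}{7} - \frac{C}{7}$)
$M{\left(-2 \right)} 12 \cdot 14 b = \left(- \frac{10}{7} - - \frac{2}{7}\right) 12 \cdot 14 \left(10 + 2 i\right) = \left(- \frac{10}{7} + \frac{2}{7}\right) 168 \left(10 + 2 i\right) = - \frac{8 \left(1680 + 336 i\right)}{7} = -1920 - 384 i$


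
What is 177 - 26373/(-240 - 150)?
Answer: 31801/130 ≈ 244.62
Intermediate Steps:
177 - 26373/(-240 - 150) = 177 - 26373/(-390) = 177 - 26373*(-1)/390 = 177 - 149*(-59/130) = 177 + 8791/130 = 31801/130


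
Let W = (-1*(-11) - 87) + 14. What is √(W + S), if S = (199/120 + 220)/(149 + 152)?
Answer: I*√19981954230/18060 ≈ 7.8271*I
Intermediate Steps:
W = -62 (W = (11 - 87) + 14 = -76 + 14 = -62)
S = 26599/36120 (S = (199*(1/120) + 220)/301 = (199/120 + 220)*(1/301) = (26599/120)*(1/301) = 26599/36120 ≈ 0.73641)
√(W + S) = √(-62 + 26599/36120) = √(-2212841/36120) = I*√19981954230/18060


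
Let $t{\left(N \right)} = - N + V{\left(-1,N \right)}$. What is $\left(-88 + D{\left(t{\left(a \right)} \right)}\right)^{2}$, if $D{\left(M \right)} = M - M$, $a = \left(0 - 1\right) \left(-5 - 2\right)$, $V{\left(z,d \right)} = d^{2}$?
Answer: $7744$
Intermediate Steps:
$a = 7$ ($a = \left(-1\right) \left(-7\right) = 7$)
$t{\left(N \right)} = N^{2} - N$ ($t{\left(N \right)} = - N + N^{2} = N^{2} - N$)
$D{\left(M \right)} = 0$
$\left(-88 + D{\left(t{\left(a \right)} \right)}\right)^{2} = \left(-88 + 0\right)^{2} = \left(-88\right)^{2} = 7744$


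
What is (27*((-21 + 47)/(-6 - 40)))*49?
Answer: -17199/23 ≈ -747.78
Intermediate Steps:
(27*((-21 + 47)/(-6 - 40)))*49 = (27*(26/(-46)))*49 = (27*(26*(-1/46)))*49 = (27*(-13/23))*49 = -351/23*49 = -17199/23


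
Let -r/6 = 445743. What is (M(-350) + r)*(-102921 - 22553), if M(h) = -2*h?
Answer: 335487111292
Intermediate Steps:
r = -2674458 (r = -6*445743 = -2674458)
(M(-350) + r)*(-102921 - 22553) = (-2*(-350) - 2674458)*(-102921 - 22553) = (700 - 2674458)*(-125474) = -2673758*(-125474) = 335487111292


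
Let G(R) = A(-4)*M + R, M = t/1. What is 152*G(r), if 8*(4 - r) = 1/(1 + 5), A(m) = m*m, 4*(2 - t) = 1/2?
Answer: 30989/6 ≈ 5164.8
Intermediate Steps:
t = 15/8 (t = 2 - ¼/2 = 2 - ¼*½ = 2 - ⅛ = 15/8 ≈ 1.8750)
M = 15/8 (M = (15/8)/1 = (15/8)*1 = 15/8 ≈ 1.8750)
A(m) = m²
r = 191/48 (r = 4 - 1/(8*(1 + 5)) = 4 - ⅛/6 = 4 - ⅛*⅙ = 4 - 1/48 = 191/48 ≈ 3.9792)
G(R) = 30 + R (G(R) = (-4)²*(15/8) + R = 16*(15/8) + R = 30 + R)
152*G(r) = 152*(30 + 191/48) = 152*(1631/48) = 30989/6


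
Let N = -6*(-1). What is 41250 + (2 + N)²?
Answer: 41314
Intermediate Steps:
N = 6
41250 + (2 + N)² = 41250 + (2 + 6)² = 41250 + 8² = 41250 + 64 = 41314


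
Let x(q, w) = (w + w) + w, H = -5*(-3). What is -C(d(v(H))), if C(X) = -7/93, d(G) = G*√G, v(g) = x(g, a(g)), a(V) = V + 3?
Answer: 7/93 ≈ 0.075269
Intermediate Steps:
a(V) = 3 + V
H = 15
x(q, w) = 3*w (x(q, w) = 2*w + w = 3*w)
v(g) = 9 + 3*g (v(g) = 3*(3 + g) = 9 + 3*g)
d(G) = G^(3/2)
C(X) = -7/93 (C(X) = -7*1/93 = -7/93)
-C(d(v(H))) = -1*(-7/93) = 7/93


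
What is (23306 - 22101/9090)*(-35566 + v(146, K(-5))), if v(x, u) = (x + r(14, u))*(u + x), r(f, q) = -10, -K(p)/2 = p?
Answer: -101325081655/303 ≈ -3.3441e+8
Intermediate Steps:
K(p) = -2*p
v(x, u) = (-10 + x)*(u + x) (v(x, u) = (x - 10)*(u + x) = (-10 + x)*(u + x))
(23306 - 22101/9090)*(-35566 + v(146, K(-5))) = (23306 - 22101/9090)*(-35566 + (146² - (-20)*(-5) - 10*146 - 2*(-5)*146)) = (23306 - 22101*1/9090)*(-35566 + (21316 - 10*10 - 1460 + 10*146)) = (23306 - 7367/3030)*(-35566 + (21316 - 100 - 1460 + 1460)) = 70609813*(-35566 + 21216)/3030 = (70609813/3030)*(-14350) = -101325081655/303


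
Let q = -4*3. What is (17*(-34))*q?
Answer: 6936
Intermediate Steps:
q = -12
(17*(-34))*q = (17*(-34))*(-12) = -578*(-12) = 6936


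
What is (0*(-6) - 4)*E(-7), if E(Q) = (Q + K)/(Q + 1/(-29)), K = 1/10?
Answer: -667/170 ≈ -3.9235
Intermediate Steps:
K = ⅒ ≈ 0.10000
E(Q) = (⅒ + Q)/(-1/29 + Q) (E(Q) = (Q + ⅒)/(Q + 1/(-29)) = (⅒ + Q)/(Q - 1/29) = (⅒ + Q)/(-1/29 + Q))
(0*(-6) - 4)*E(-7) = (0*(-6) - 4)*(29*(1 + 10*(-7))/(10*(-1 + 29*(-7)))) = (0 - 4)*(29*(1 - 70)/(10*(-1 - 203))) = -58*(-69)/(5*(-204)) = -58*(-1)*(-69)/(5*204) = -4*667/680 = -667/170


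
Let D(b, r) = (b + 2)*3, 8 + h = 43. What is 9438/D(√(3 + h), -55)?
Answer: -3146/17 + 1573*√38/17 ≈ 385.33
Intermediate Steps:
h = 35 (h = -8 + 43 = 35)
D(b, r) = 6 + 3*b (D(b, r) = (2 + b)*3 = 6 + 3*b)
9438/D(√(3 + h), -55) = 9438/(6 + 3*√(3 + 35)) = 9438/(6 + 3*√38)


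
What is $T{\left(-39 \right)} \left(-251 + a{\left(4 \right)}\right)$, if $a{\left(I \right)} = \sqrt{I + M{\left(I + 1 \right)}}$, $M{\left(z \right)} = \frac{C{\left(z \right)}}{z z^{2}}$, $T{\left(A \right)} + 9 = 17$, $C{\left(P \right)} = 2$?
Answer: $-2008 + \frac{8 \sqrt{2510}}{25} \approx -1992.0$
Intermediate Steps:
$T{\left(A \right)} = 8$ ($T{\left(A \right)} = -9 + 17 = 8$)
$M{\left(z \right)} = \frac{2}{z^{3}}$ ($M{\left(z \right)} = \frac{2}{z z^{2}} = \frac{2}{z^{3}}$)
$a{\left(I \right)} = \sqrt{I + \frac{2}{\left(1 + I\right)^{3}}}$ ($a{\left(I \right)} = \sqrt{I + \frac{2}{\left(I + 1\right)^{3}}} = \sqrt{I + \frac{2}{\left(1 + I\right)^{3}}}$)
$T{\left(-39 \right)} \left(-251 + a{\left(4 \right)}\right) = 8 \left(-251 + \sqrt{4 + \frac{2}{\left(1 + 4\right)^{3}}}\right) = 8 \left(-251 + \sqrt{4 + \frac{2}{125}}\right) = 8 \left(-251 + \sqrt{\frac{502}{125}}\right) = 8 \left(-251 + \frac{\sqrt{2510}}{25}\right) = -2008 + \frac{8 \sqrt{2510}}{25}$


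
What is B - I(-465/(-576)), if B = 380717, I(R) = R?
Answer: 73097509/192 ≈ 3.8072e+5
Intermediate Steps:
B - I(-465/(-576)) = 380717 - (-465)/(-576) = 380717 - (-465)*(-1)/576 = 380717 - 1*155/192 = 380717 - 155/192 = 73097509/192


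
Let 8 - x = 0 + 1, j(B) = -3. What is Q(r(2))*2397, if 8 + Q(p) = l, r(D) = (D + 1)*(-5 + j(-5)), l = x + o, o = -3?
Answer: -9588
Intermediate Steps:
x = 7 (x = 8 - (0 + 1) = 8 - 1*1 = 8 - 1 = 7)
l = 4 (l = 7 - 3 = 4)
r(D) = -8 - 8*D (r(D) = (D + 1)*(-5 - 3) = (1 + D)*(-8) = -8 - 8*D)
Q(p) = -4 (Q(p) = -8 + 4 = -4)
Q(r(2))*2397 = -4*2397 = -9588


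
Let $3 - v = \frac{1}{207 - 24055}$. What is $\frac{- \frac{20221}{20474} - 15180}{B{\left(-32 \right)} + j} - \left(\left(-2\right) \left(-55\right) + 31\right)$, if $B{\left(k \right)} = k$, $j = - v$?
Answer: $\frac{2501371765907}{8544629397} \approx 292.74$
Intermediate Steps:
$v = \frac{71545}{23848}$ ($v = 3 - \frac{1}{207 - 24055} = 3 - \frac{1}{-23848} = 3 - - \frac{1}{23848} = 3 + \frac{1}{23848} = \frac{71545}{23848} \approx 3.0$)
$j = - \frac{71545}{23848}$ ($j = \left(-1\right) \frac{71545}{23848} = - \frac{71545}{23848} \approx -3.0$)
$\frac{- \frac{20221}{20474} - 15180}{B{\left(-32 \right)} + j} - \left(\left(-2\right) \left(-55\right) + 31\right) = \frac{- \frac{20221}{20474} - 15180}{-32 - \frac{71545}{23848}} - \left(\left(-2\right) \left(-55\right) + 31\right) = \frac{\left(-20221\right) \frac{1}{20474} - 15180}{- \frac{834681}{23848}} - \left(110 + 31\right) = \left(- \frac{20221}{20474} - 15180\right) \left(- \frac{23848}{834681}\right) - 141 = \left(- \frac{310815541}{20474}\right) \left(- \frac{23848}{834681}\right) - 141 = \frac{3706164510884}{8544629397} - 141 = \frac{2501371765907}{8544629397}$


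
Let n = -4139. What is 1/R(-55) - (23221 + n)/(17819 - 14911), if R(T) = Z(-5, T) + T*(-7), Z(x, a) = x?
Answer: -1812063/276260 ≈ -6.5593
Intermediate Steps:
R(T) = -5 - 7*T (R(T) = -5 + T*(-7) = -5 - 7*T)
1/R(-55) - (23221 + n)/(17819 - 14911) = 1/(-5 - 7*(-55)) - (23221 - 4139)/(17819 - 14911) = 1/(-5 + 385) - 19082/2908 = 1/380 - 19082/2908 = 1/380 - 1*9541/1454 = 1/380 - 9541/1454 = -1812063/276260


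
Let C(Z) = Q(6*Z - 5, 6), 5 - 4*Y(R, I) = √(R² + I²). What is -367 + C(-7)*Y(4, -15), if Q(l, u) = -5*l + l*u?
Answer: -1703/4 + 47*√241/4 ≈ -243.34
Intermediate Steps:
Y(R, I) = 5/4 - √(I² + R²)/4 (Y(R, I) = 5/4 - √(R² + I²)/4 = 5/4 - √(I² + R²)/4)
C(Z) = -5 + 6*Z (C(Z) = (6*Z - 5)*(-5 + 6) = (-5 + 6*Z)*1 = -5 + 6*Z)
-367 + C(-7)*Y(4, -15) = -367 + (-5 + 6*(-7))*(5/4 - √((-15)² + 4²)/4) = -367 + (-5 - 42)*(5/4 - √(225 + 16)/4) = -367 - 47*(5/4 - √241/4) = -367 + (-235/4 + 47*√241/4) = -1703/4 + 47*√241/4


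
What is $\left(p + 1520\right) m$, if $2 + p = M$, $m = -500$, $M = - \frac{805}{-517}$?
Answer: $- \frac{392805500}{517} \approx -7.5978 \cdot 10^{5}$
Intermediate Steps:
$M = \frac{805}{517}$ ($M = \left(-805\right) \left(- \frac{1}{517}\right) = \frac{805}{517} \approx 1.5571$)
$p = - \frac{229}{517}$ ($p = -2 + \frac{805}{517} = - \frac{229}{517} \approx -0.44294$)
$\left(p + 1520\right) m = \left(- \frac{229}{517} + 1520\right) \left(-500\right) = \frac{785611}{517} \left(-500\right) = - \frac{392805500}{517}$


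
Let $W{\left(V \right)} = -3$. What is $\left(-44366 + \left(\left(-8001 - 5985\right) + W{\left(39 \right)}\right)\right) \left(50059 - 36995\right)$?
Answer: $-762349720$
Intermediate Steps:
$\left(-44366 + \left(\left(-8001 - 5985\right) + W{\left(39 \right)}\right)\right) \left(50059 - 36995\right) = \left(-44366 - 13989\right) \left(50059 - 36995\right) = \left(-44366 - 13989\right) 13064 = \left(-58355\right) 13064 = -762349720$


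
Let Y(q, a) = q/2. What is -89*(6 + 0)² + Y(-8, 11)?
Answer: -3208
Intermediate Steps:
Y(q, a) = q/2 (Y(q, a) = q*(½) = q/2)
-89*(6 + 0)² + Y(-8, 11) = -89*(6 + 0)² + (½)*(-8) = -89*6² - 4 = -89*36 - 4 = -3204 - 4 = -3208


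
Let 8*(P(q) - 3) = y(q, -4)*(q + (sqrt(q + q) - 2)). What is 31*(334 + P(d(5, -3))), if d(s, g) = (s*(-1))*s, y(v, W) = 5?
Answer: 79391/8 + 775*I*sqrt(2)/8 ≈ 9923.9 + 137.0*I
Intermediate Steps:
d(s, g) = -s**2 (d(s, g) = (-s)*s = -s**2)
P(q) = 7/4 + 5*q/8 + 5*sqrt(2)*sqrt(q)/8 (P(q) = 3 + (5*(q + (sqrt(q + q) - 2)))/8 = 3 + (5*(q + (sqrt(2*q) - 2)))/8 = 3 + (5*(q + (sqrt(2)*sqrt(q) - 2)))/8 = 3 + (5*(q + (-2 + sqrt(2)*sqrt(q))))/8 = 3 + (5*(-2 + q + sqrt(2)*sqrt(q)))/8 = 3 + (-10 + 5*q + 5*sqrt(2)*sqrt(q))/8 = 3 + (-5/4 + 5*q/8 + 5*sqrt(2)*sqrt(q)/8) = 7/4 + 5*q/8 + 5*sqrt(2)*sqrt(q)/8)
31*(334 + P(d(5, -3))) = 31*(334 + (7/4 + 5*(-1*5**2)/8 + 5*sqrt(2)*sqrt(-1*5**2)/8)) = 31*(334 + (7/4 + 5*(-1*25)/8 + 5*sqrt(2)*sqrt(-1*25)/8)) = 31*(334 + (7/4 + (5/8)*(-25) + 5*sqrt(2)*sqrt(-25)/8)) = 31*(334 + (7/4 - 125/8 + 5*sqrt(2)*(5*I)/8)) = 31*(334 + (7/4 - 125/8 + 25*I*sqrt(2)/8)) = 31*(334 + (-111/8 + 25*I*sqrt(2)/8)) = 31*(2561/8 + 25*I*sqrt(2)/8) = 79391/8 + 775*I*sqrt(2)/8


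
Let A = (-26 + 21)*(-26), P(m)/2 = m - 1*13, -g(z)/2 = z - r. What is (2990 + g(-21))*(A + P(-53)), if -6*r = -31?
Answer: -18254/3 ≈ -6084.7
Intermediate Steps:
r = 31/6 (r = -1/6*(-31) = 31/6 ≈ 5.1667)
g(z) = 31/3 - 2*z (g(z) = -2*(z - 1*31/6) = -2*(z - 31/6) = -2*(-31/6 + z) = 31/3 - 2*z)
P(m) = -26 + 2*m (P(m) = 2*(m - 1*13) = 2*(m - 13) = 2*(-13 + m) = -26 + 2*m)
A = 130 (A = -5*(-26) = 130)
(2990 + g(-21))*(A + P(-53)) = (2990 + (31/3 - 2*(-21)))*(130 + (-26 + 2*(-53))) = (2990 + (31/3 + 42))*(130 + (-26 - 106)) = (2990 + 157/3)*(130 - 132) = (9127/3)*(-2) = -18254/3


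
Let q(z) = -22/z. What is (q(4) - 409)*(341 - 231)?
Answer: -45595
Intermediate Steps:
(q(4) - 409)*(341 - 231) = (-22/4 - 409)*(341 - 231) = (-22*1/4 - 409)*110 = (-11/2 - 409)*110 = -829/2*110 = -45595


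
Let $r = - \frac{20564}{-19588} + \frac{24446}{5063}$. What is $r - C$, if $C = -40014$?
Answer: $\frac{11954617953}{298717} \approx 40020.0$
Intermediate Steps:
$r = \frac{1755915}{298717}$ ($r = \left(-20564\right) \left(- \frac{1}{19588}\right) + 24446 \cdot \frac{1}{5063} = \frac{5141}{4897} + \frac{24446}{5063} = \frac{1755915}{298717} \approx 5.8782$)
$r - C = \frac{1755915}{298717} - -40014 = \frac{1755915}{298717} + 40014 = \frac{11954617953}{298717}$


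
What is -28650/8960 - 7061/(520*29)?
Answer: -6191357/1688960 ≈ -3.6658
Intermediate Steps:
-28650/8960 - 7061/(520*29) = -28650*1/8960 - 7061/15080 = -2865/896 - 7061*1/15080 = -2865/896 - 7061/15080 = -6191357/1688960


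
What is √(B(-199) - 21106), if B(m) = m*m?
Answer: 3*√2055 ≈ 136.00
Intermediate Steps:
B(m) = m²
√(B(-199) - 21106) = √((-199)² - 21106) = √(39601 - 21106) = √18495 = 3*√2055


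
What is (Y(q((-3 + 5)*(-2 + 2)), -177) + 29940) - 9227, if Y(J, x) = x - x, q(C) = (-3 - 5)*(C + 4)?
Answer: 20713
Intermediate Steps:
q(C) = -32 - 8*C (q(C) = -8*(4 + C) = -32 - 8*C)
Y(J, x) = 0
(Y(q((-3 + 5)*(-2 + 2)), -177) + 29940) - 9227 = (0 + 29940) - 9227 = 29940 - 9227 = 20713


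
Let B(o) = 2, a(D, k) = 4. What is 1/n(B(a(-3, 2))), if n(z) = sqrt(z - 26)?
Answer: -I*sqrt(6)/12 ≈ -0.20412*I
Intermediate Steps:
n(z) = sqrt(-26 + z)
1/n(B(a(-3, 2))) = 1/(sqrt(-26 + 2)) = 1/(sqrt(-24)) = 1/(2*I*sqrt(6)) = -I*sqrt(6)/12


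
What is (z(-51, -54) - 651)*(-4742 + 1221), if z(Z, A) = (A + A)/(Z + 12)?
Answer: 29671467/13 ≈ 2.2824e+6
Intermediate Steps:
z(Z, A) = 2*A/(12 + Z) (z(Z, A) = (2*A)/(12 + Z) = 2*A/(12 + Z))
(z(-51, -54) - 651)*(-4742 + 1221) = (2*(-54)/(12 - 51) - 651)*(-4742 + 1221) = (2*(-54)/(-39) - 651)*(-3521) = (2*(-54)*(-1/39) - 651)*(-3521) = (36/13 - 651)*(-3521) = -8427/13*(-3521) = 29671467/13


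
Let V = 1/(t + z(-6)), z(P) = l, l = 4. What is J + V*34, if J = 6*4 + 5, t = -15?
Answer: 285/11 ≈ 25.909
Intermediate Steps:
z(P) = 4
V = -1/11 (V = 1/(-15 + 4) = 1/(-11) = -1/11 ≈ -0.090909)
J = 29 (J = 24 + 5 = 29)
J + V*34 = 29 - 1/11*34 = 29 - 34/11 = 285/11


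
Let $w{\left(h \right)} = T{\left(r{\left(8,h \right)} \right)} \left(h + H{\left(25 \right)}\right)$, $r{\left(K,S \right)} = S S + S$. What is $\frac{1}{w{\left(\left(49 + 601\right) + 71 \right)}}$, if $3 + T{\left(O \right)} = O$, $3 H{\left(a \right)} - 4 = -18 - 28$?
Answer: $\frac{1}{368035213} \approx 2.7171 \cdot 10^{-9}$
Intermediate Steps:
$H{\left(a \right)} = -14$ ($H{\left(a \right)} = \frac{4}{3} + \frac{-18 - 28}{3} = \frac{4}{3} + \frac{1}{3} \left(-46\right) = \frac{4}{3} - \frac{46}{3} = -14$)
$r{\left(K,S \right)} = S + S^{2}$ ($r{\left(K,S \right)} = S^{2} + S = S + S^{2}$)
$T{\left(O \right)} = -3 + O$
$w{\left(h \right)} = \left(-14 + h\right) \left(-3 + h \left(1 + h\right)\right)$ ($w{\left(h \right)} = \left(-3 + h \left(1 + h\right)\right) \left(h - 14\right) = \left(-3 + h \left(1 + h\right)\right) \left(-14 + h\right) = \left(-14 + h\right) \left(-3 + h \left(1 + h\right)\right)$)
$\frac{1}{w{\left(\left(49 + 601\right) + 71 \right)}} = \frac{1}{\left(-14 + \left(\left(49 + 601\right) + 71\right)\right) \left(-3 + \left(\left(49 + 601\right) + 71\right) \left(1 + \left(\left(49 + 601\right) + 71\right)\right)\right)} = \frac{1}{\left(-14 + \left(650 + 71\right)\right) \left(-3 + \left(650 + 71\right) \left(1 + \left(650 + 71\right)\right)\right)} = \frac{1}{\left(-14 + 721\right) \left(-3 + 721 \left(1 + 721\right)\right)} = \frac{1}{707 \left(-3 + 721 \cdot 722\right)} = \frac{1}{707 \left(-3 + 520562\right)} = \frac{1}{707 \cdot 520559} = \frac{1}{368035213}$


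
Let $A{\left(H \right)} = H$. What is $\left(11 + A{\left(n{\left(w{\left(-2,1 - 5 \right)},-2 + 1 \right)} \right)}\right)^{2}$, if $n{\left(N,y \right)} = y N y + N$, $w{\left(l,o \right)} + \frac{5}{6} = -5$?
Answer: $\frac{4}{9} \approx 0.44444$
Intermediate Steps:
$w{\left(l,o \right)} = - \frac{35}{6}$ ($w{\left(l,o \right)} = - \frac{5}{6} - 5 = - \frac{35}{6}$)
$n{\left(N,y \right)} = N + N y^{2}$ ($n{\left(N,y \right)} = N y y + N = N y^{2} + N = N + N y^{2}$)
$\left(11 + A{\left(n{\left(w{\left(-2,1 - 5 \right)},-2 + 1 \right)} \right)}\right)^{2} = \left(11 - \frac{35 \left(1 + \left(-2 + 1\right)^{2}\right)}{6}\right)^{2} = \left(11 - \frac{35 \left(1 + \left(-1\right)^{2}\right)}{6}\right)^{2} = \left(11 - \frac{35 \left(1 + 1\right)}{6}\right)^{2} = \left(11 - \frac{35}{3}\right)^{2} = \left(- \frac{2}{3}\right)^{2} = \frac{4}{9}$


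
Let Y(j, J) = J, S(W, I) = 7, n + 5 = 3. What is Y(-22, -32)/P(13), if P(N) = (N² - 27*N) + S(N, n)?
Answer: 32/175 ≈ 0.18286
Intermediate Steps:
n = -2 (n = -5 + 3 = -2)
P(N) = 7 + N² - 27*N (P(N) = (N² - 27*N) + 7 = 7 + N² - 27*N)
Y(-22, -32)/P(13) = -32/(7 + 13² - 27*13) = -32/(7 + 169 - 351) = -32/(-175) = -32*(-1/175) = 32/175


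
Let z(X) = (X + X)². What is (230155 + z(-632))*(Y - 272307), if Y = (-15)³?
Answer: -503905619382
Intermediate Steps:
z(X) = 4*X² (z(X) = (2*X)² = 4*X²)
Y = -3375
(230155 + z(-632))*(Y - 272307) = (230155 + 4*(-632)²)*(-3375 - 272307) = (230155 + 4*399424)*(-275682) = (230155 + 1597696)*(-275682) = 1827851*(-275682) = -503905619382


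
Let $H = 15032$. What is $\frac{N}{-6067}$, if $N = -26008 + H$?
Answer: $\frac{10976}{6067} \approx 1.8091$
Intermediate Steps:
$N = -10976$ ($N = -26008 + 15032 = -10976$)
$\frac{N}{-6067} = - \frac{10976}{-6067} = \left(-10976\right) \left(- \frac{1}{6067}\right) = \frac{10976}{6067}$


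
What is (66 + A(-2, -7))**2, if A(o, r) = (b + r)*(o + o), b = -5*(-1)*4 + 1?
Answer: 100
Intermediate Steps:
b = 21 (b = 5*4 + 1 = 20 + 1 = 21)
A(o, r) = 2*o*(21 + r) (A(o, r) = (21 + r)*(o + o) = (21 + r)*(2*o) = 2*o*(21 + r))
(66 + A(-2, -7))**2 = (66 + 2*(-2)*(21 - 7))**2 = (66 + 2*(-2)*14)**2 = (66 - 56)**2 = 10**2 = 100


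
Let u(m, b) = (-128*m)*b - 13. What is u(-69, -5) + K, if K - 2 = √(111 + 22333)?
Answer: -44171 + 2*√5611 ≈ -44021.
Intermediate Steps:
u(m, b) = -13 - 128*b*m (u(m, b) = -128*b*m - 13 = -13 - 128*b*m)
K = 2 + 2*√5611 (K = 2 + √(111 + 22333) = 2 + √22444 = 2 + 2*√5611 ≈ 151.81)
u(-69, -5) + K = (-13 - 128*(-5)*(-69)) + (2 + 2*√5611) = (-13 - 44160) + (2 + 2*√5611) = -44173 + (2 + 2*√5611) = -44171 + 2*√5611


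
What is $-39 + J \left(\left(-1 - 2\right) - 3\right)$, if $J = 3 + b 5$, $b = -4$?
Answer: $63$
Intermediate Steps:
$J = -17$ ($J = 3 - 20 = -17$)
$-39 + J \left(\left(-1 - 2\right) - 3\right) = -39 - 17 \left(\left(-1 - 2\right) - 3\right) = -39 - 17 \left(-3 - 3\right) = -39 - -102 = -39 + 102 = 63$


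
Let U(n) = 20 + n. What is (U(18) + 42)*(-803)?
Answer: -64240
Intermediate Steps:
(U(18) + 42)*(-803) = ((20 + 18) + 42)*(-803) = (38 + 42)*(-803) = 80*(-803) = -64240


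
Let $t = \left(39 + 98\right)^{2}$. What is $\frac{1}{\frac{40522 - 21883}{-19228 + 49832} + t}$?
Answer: $\frac{30604}{574425115} \approx 5.3278 \cdot 10^{-5}$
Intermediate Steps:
$t = 18769$ ($t = 137^{2} = 18769$)
$\frac{1}{\frac{40522 - 21883}{-19228 + 49832} + t} = \frac{1}{\frac{40522 - 21883}{-19228 + 49832} + 18769} = \frac{1}{\frac{18639}{30604} + 18769} = \frac{1}{\frac{574425115}{30604}} = \frac{30604}{574425115}$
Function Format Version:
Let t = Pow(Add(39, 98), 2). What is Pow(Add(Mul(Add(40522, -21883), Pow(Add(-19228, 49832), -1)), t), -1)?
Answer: Rational(30604, 574425115) ≈ 5.3278e-5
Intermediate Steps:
t = 18769 (t = Pow(137, 2) = 18769)
Pow(Add(Mul(Add(40522, -21883), Pow(Add(-19228, 49832), -1)), t), -1) = Pow(Add(Mul(Add(40522, -21883), Pow(Add(-19228, 49832), -1)), 18769), -1) = Pow(Add(Mul(18639, Pow(30604, -1)), 18769), -1) = Pow(Add(Mul(18639, Rational(1, 30604)), 18769), -1) = Pow(Add(Rational(18639, 30604), 18769), -1) = Pow(Rational(574425115, 30604), -1) = Rational(30604, 574425115)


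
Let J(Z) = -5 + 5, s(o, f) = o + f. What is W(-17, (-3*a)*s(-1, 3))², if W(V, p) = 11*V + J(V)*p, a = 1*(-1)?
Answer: 34969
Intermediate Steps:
s(o, f) = f + o
J(Z) = 0
a = -1
W(V, p) = 11*V (W(V, p) = 11*V + 0*p = 11*V + 0 = 11*V)
W(-17, (-3*a)*s(-1, 3))² = (11*(-17))² = (-187)² = 34969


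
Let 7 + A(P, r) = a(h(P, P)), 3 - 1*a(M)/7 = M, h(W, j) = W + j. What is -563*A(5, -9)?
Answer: 31528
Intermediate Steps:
a(M) = 21 - 7*M
A(P, r) = 14 - 14*P (A(P, r) = -7 + (21 - 7*(P + P)) = -7 + (21 - 14*P) = 14 - 14*P)
-563*A(5, -9) = -563*(14 - 14*5) = -563*(14 - 70) = -563*(-56) = 31528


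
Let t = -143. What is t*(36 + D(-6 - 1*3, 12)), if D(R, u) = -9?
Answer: -3861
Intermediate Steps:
t*(36 + D(-6 - 1*3, 12)) = -143*(36 - 9) = -143*27 = -3861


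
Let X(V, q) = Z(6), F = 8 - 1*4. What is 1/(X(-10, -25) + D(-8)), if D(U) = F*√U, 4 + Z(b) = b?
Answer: 1/66 - 2*I*√2/33 ≈ 0.015152 - 0.08571*I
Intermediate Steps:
Z(b) = -4 + b
F = 4 (F = 8 - 4 = 4)
X(V, q) = 2 (X(V, q) = -4 + 6 = 2)
D(U) = 4*√U
1/(X(-10, -25) + D(-8)) = 1/(2 + 4*√(-8)) = 1/(2 + 4*(2*I*√2)) = 1/(2 + 8*I*√2)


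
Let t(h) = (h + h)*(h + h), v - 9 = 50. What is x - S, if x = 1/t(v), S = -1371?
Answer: 19089805/13924 ≈ 1371.0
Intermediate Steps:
v = 59 (v = 9 + 50 = 59)
t(h) = 4*h² (t(h) = (2*h)*(2*h) = 4*h²)
x = 1/13924 (x = 1/(4*59²) = 1/(4*3481) = 1/13924 ≈ 7.1818e-5)
x - S = 1/13924 - 1*(-1371) = 1/13924 + 1371 = 19089805/13924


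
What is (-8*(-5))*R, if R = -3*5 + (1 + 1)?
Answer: -520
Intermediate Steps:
R = -13 (R = -15 + 2 = -13)
(-8*(-5))*R = -8*(-5)*(-13) = 40*(-13) = -520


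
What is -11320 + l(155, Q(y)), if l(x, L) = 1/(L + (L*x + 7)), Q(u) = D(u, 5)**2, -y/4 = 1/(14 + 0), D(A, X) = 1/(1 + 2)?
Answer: -826357/73 ≈ -11320.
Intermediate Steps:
D(A, X) = 1/3
y = -2/7 (y = -4/(14 + 0) = -4/14 = -4*1/14 = -2/7 ≈ -0.28571)
Q(u) = 1/9 (Q(u) = (1/3)**2 = 1/9)
l(x, L) = 1/(7 + L + L*x) (l(x, L) = 1/(L + (7 + L*x)) = 1/(7 + L + L*x))
-11320 + l(155, Q(y)) = -11320 + 1/(7 + 1/9 + (1/9)*155) = -11320 + 1/(7 + 1/9 + 155/9) = -11320 + 1/(73/3) = -11320 + 3/73 = -826357/73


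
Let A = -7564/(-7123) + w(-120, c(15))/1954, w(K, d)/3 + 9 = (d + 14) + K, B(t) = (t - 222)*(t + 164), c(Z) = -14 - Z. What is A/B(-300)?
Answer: 1462865/123511366908 ≈ 1.1844e-5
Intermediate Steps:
B(t) = (-222 + t)*(164 + t)
w(K, d) = 15 + 3*K + 3*d (w(K, d) = -27 + 3*((d + 14) + K) = -27 + 3*((14 + d) + K) = -27 + 3*(14 + K + d) = -27 + (42 + 3*K + 3*d) = 15 + 3*K + 3*d)
A = 5851460/6959171 (A = -7564/(-7123) + (15 + 3*(-120) + 3*(-14 - 1*15))/1954 = -7564*(-1/7123) + (15 - 360 + 3*(-14 - 15))*(1/1954) = 7564/7123 + (15 - 360 + 3*(-29))*(1/1954) = 7564/7123 + (15 - 360 - 87)*(1/1954) = 7564/7123 - 432*1/1954 = 7564/7123 - 216/977 = 5851460/6959171 ≈ 0.84083)
A/B(-300) = 5851460/(6959171*(-36408 + (-300)² - 58*(-300))) = 5851460/(6959171*(-36408 + 90000 + 17400)) = (5851460/6959171)/70992 = (5851460/6959171)*(1/70992) = 1462865/123511366908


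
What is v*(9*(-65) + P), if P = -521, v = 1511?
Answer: -1671166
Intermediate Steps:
v*(9*(-65) + P) = 1511*(9*(-65) - 521) = 1511*(-585 - 521) = 1511*(-1106) = -1671166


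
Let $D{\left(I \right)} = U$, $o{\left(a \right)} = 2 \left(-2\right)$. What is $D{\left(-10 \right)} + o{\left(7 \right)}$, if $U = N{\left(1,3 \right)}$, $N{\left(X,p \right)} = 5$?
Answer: $1$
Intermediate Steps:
$o{\left(a \right)} = -4$
$U = 5$
$D{\left(I \right)} = 5$
$D{\left(-10 \right)} + o{\left(7 \right)} = 5 - 4 = 1$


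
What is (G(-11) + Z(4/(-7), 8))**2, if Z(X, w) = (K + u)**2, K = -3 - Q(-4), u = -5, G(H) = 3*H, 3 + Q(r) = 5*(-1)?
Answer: 1089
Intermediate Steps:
Q(r) = -8 (Q(r) = -3 + 5*(-1) = -3 - 5 = -8)
K = 5 (K = -3 - 1*(-8) = -3 + 8 = 5)
Z(X, w) = 0 (Z(X, w) = (5 - 5)**2 = 0**2 = 0)
(G(-11) + Z(4/(-7), 8))**2 = (3*(-11) + 0)**2 = (-33 + 0)**2 = (-33)**2 = 1089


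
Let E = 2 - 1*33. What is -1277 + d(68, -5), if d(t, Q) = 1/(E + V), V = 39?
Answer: -10215/8 ≈ -1276.9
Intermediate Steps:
E = -31 (E = 2 - 33 = -31)
d(t, Q) = ⅛ (d(t, Q) = 1/(-31 + 39) = 1/8 = ⅛)
-1277 + d(68, -5) = -1277 + ⅛ = -10215/8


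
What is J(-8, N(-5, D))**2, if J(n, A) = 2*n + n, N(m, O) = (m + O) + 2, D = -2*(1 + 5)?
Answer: 576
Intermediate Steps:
D = -12 (D = -2*6 = -12)
N(m, O) = 2 + O + m (N(m, O) = (O + m) + 2 = 2 + O + m)
J(n, A) = 3*n
J(-8, N(-5, D))**2 = (3*(-8))**2 = (-24)**2 = 576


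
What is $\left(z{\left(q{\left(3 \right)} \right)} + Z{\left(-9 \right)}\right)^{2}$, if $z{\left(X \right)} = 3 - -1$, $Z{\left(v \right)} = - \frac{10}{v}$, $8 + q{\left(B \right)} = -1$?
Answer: $\frac{2116}{81} \approx 26.123$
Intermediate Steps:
$q{\left(B \right)} = -9$ ($q{\left(B \right)} = -8 - 1 = -9$)
$z{\left(X \right)} = 4$ ($z{\left(X \right)} = 3 + 1 = 4$)
$\left(z{\left(q{\left(3 \right)} \right)} + Z{\left(-9 \right)}\right)^{2} = \left(4 - \frac{10}{-9}\right)^{2} = \left(4 - - \frac{10}{9}\right)^{2} = \left(4 + \frac{10}{9}\right)^{2} = \left(\frac{46}{9}\right)^{2} = \frac{2116}{81}$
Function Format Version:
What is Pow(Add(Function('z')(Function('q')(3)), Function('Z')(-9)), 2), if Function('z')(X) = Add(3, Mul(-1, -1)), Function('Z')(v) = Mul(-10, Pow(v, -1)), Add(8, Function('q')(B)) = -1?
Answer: Rational(2116, 81) ≈ 26.123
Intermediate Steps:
Function('q')(B) = -9 (Function('q')(B) = Add(-8, -1) = -9)
Function('z')(X) = 4 (Function('z')(X) = Add(3, 1) = 4)
Pow(Add(Function('z')(Function('q')(3)), Function('Z')(-9)), 2) = Pow(Add(4, Mul(-10, Pow(-9, -1))), 2) = Pow(Add(4, Mul(-10, Rational(-1, 9))), 2) = Pow(Add(4, Rational(10, 9)), 2) = Pow(Rational(46, 9), 2) = Rational(2116, 81)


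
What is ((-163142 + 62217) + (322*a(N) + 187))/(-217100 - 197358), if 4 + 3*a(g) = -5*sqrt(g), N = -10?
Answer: 151751/621687 + 805*I*sqrt(10)/621687 ≈ 0.2441 + 0.0040947*I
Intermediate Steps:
a(g) = -4/3 - 5*sqrt(g)/3 (a(g) = -4/3 + (-5*sqrt(g))/3 = -4/3 - 5*sqrt(g)/3)
((-163142 + 62217) + (322*a(N) + 187))/(-217100 - 197358) = ((-163142 + 62217) + (322*(-4/3 - 5*I*sqrt(10)/3) + 187))/(-217100 - 197358) = (-100925 + (322*(-4/3 - 5*I*sqrt(10)/3) + 187))/(-414458) = (-100925 + (322*(-4/3 - 5*I*sqrt(10)/3) + 187))*(-1/414458) = (-100925 + ((-1288/3 - 1610*I*sqrt(10)/3) + 187))*(-1/414458) = (-100925 + (-727/3 - 1610*I*sqrt(10)/3))*(-1/414458) = (-303502/3 - 1610*I*sqrt(10)/3)*(-1/414458) = 151751/621687 + 805*I*sqrt(10)/621687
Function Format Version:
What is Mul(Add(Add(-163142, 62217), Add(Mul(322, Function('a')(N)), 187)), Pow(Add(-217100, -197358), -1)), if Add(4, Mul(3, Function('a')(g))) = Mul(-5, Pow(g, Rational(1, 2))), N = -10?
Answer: Add(Rational(151751, 621687), Mul(Rational(805, 621687), I, Pow(10, Rational(1, 2)))) ≈ Add(0.24410, Mul(0.0040947, I))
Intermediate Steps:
Function('a')(g) = Add(Rational(-4, 3), Mul(Rational(-5, 3), Pow(g, Rational(1, 2)))) (Function('a')(g) = Add(Rational(-4, 3), Mul(Rational(1, 3), Mul(-5, Pow(g, Rational(1, 2))))) = Add(Rational(-4, 3), Mul(Rational(-5, 3), Pow(g, Rational(1, 2)))))
Mul(Add(Add(-163142, 62217), Add(Mul(322, Function('a')(N)), 187)), Pow(Add(-217100, -197358), -1)) = Mul(Add(Add(-163142, 62217), Add(Mul(322, Add(Rational(-4, 3), Mul(Rational(-5, 3), Pow(-10, Rational(1, 2))))), 187)), Pow(Add(-217100, -197358), -1)) = Mul(Add(-100925, Add(Mul(322, Add(Rational(-4, 3), Mul(Rational(-5, 3), Mul(I, Pow(10, Rational(1, 2)))))), 187)), Pow(-414458, -1)) = Mul(Add(-100925, Add(Mul(322, Add(Rational(-4, 3), Mul(Rational(-5, 3), I, Pow(10, Rational(1, 2))))), 187)), Rational(-1, 414458)) = Mul(Add(-100925, Add(Add(Rational(-1288, 3), Mul(Rational(-1610, 3), I, Pow(10, Rational(1, 2)))), 187)), Rational(-1, 414458)) = Mul(Add(-100925, Add(Rational(-727, 3), Mul(Rational(-1610, 3), I, Pow(10, Rational(1, 2))))), Rational(-1, 414458)) = Mul(Add(Rational(-303502, 3), Mul(Rational(-1610, 3), I, Pow(10, Rational(1, 2)))), Rational(-1, 414458)) = Add(Rational(151751, 621687), Mul(Rational(805, 621687), I, Pow(10, Rational(1, 2))))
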